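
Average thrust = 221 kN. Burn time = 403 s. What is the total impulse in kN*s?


It = 221 * 403 = 89063 kN*s

89063 kN*s


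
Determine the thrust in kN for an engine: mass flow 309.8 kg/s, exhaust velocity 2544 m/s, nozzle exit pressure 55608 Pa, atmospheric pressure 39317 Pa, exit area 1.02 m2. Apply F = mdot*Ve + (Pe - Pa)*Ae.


F = 309.8 * 2544 + (55608 - 39317) * 1.02 = 804748.0 N = 804.7 kN

804.7 kN


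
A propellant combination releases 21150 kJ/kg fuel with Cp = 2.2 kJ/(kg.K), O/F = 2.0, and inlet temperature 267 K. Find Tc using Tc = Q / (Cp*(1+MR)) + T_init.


Tc = 21150 / (2.2 * (1 + 2.0)) + 267 = 3472 K

3472 K


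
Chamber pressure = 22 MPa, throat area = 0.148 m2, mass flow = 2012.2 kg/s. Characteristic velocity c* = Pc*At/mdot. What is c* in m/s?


c* = 22e6 * 0.148 / 2012.2 = 1618 m/s

1618 m/s


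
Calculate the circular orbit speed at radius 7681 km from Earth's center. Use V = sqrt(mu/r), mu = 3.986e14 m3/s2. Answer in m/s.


V = sqrt(3.986e14 / 7681000) = 7204 m/s

7204 m/s


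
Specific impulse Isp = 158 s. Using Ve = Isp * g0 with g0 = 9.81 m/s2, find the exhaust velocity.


Ve = Isp * g0 = 158 * 9.81 = 1550.0 m/s

1550.0 m/s


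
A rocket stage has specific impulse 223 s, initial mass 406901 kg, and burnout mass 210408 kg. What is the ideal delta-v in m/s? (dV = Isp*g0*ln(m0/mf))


Ve = 223 * 9.81 = 2187.63 m/s
dV = 2187.63 * ln(406901/210408) = 1443 m/s

1443 m/s


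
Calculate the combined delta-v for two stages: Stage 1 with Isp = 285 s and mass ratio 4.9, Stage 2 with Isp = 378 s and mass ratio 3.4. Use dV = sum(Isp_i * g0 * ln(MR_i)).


dV1 = 285 * 9.81 * ln(4.9) = 4443.3 m/s
dV2 = 378 * 9.81 * ln(3.4) = 4538.0 m/s
Total dV = 4443.3 + 4538.0 = 8981.3 m/s ~ 8981 m/s

8981 m/s


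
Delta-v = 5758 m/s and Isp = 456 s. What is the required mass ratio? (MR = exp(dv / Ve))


Ve = 456 * 9.81 = 4473.36 m/s
MR = exp(5758 / 4473.36) = 3.623

3.623


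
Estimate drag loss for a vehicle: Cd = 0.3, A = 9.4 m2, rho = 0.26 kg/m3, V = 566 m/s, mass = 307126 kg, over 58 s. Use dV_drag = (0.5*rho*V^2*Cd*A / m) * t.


D = 0.5 * 0.26 * 566^2 * 0.3 * 9.4 = 117442.51 N
a = 117442.51 / 307126 = 0.3824 m/s2
dV = 0.3824 * 58 = 22.2 m/s

22.2 m/s


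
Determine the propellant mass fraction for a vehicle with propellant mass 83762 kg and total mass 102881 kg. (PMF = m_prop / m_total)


PMF = 83762 / 102881 = 0.814

0.814


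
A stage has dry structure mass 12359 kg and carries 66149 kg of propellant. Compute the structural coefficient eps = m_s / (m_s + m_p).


eps = 12359 / (12359 + 66149) = 0.1574

0.1574


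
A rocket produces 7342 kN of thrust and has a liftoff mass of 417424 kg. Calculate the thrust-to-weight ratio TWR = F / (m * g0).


TWR = 7342000 / (417424 * 9.81) = 1.79

1.79


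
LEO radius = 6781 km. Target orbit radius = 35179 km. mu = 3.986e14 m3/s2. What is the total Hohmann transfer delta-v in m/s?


V1 = sqrt(mu/r1) = 7666.93 m/s
dV1 = V1*(sqrt(2*r2/(r1+r2)) - 1) = 2261.04 m/s
V2 = sqrt(mu/r2) = 3366.1 m/s
dV2 = V2*(1 - sqrt(2*r1/(r1+r2))) = 1452.41 m/s
Total dV = 3713 m/s

3713 m/s


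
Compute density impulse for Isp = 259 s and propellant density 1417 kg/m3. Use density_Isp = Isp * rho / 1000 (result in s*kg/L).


rho*Isp = 259 * 1417 / 1000 = 367 s*kg/L

367 s*kg/L


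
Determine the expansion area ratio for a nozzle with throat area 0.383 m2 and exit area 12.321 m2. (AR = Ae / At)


AR = 12.321 / 0.383 = 32.2

32.2


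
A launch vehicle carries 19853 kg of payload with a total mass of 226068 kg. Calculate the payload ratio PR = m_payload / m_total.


PR = 19853 / 226068 = 0.0878

0.0878


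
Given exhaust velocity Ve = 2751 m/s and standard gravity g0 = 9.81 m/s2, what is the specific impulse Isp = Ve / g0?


Isp = Ve / g0 = 2751 / 9.81 = 280.4 s

280.4 s


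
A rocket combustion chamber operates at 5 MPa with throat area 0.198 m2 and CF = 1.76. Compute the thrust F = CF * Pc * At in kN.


F = 1.76 * 5e6 * 0.198 = 1.7424e+06 N = 1742.4 kN

1742.4 kN


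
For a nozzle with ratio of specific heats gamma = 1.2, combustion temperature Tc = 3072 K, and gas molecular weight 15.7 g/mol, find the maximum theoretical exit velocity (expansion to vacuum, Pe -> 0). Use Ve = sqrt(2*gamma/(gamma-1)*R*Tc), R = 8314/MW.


R = 8314 / 15.7 = 529.55 J/(kg.K)
Ve = sqrt(2 * 1.2 / (1.2 - 1) * 529.55 * 3072) = 4418 m/s

4418 m/s


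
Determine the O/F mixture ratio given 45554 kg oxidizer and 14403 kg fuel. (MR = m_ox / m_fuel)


MR = 45554 / 14403 = 3.16

3.16


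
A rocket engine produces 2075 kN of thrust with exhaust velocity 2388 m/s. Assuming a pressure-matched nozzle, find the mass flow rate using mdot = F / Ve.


mdot = F / Ve = 2075000 / 2388 = 868.9 kg/s

868.9 kg/s


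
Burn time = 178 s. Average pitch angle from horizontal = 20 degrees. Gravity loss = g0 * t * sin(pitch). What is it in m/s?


GL = 9.81 * 178 * sin(20 deg) = 597 m/s

597 m/s


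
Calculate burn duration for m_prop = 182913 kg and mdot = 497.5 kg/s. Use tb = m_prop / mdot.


tb = 182913 / 497.5 = 367.7 s

367.7 s


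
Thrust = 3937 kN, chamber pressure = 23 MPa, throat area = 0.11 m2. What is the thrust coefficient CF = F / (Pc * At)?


CF = 3937000 / (23e6 * 0.11) = 1.56

1.56


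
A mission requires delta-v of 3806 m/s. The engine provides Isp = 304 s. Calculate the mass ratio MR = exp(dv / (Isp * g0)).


Ve = 304 * 9.81 = 2982.24 m/s
MR = exp(3806 / 2982.24) = 3.583

3.583


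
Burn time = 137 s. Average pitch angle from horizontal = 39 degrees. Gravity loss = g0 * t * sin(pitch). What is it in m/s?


GL = 9.81 * 137 * sin(39 deg) = 846 m/s

846 m/s


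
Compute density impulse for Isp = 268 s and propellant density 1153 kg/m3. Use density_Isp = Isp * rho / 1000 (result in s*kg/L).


rho*Isp = 268 * 1153 / 1000 = 309 s*kg/L

309 s*kg/L


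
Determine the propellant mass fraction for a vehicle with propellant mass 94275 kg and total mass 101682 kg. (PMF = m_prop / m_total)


PMF = 94275 / 101682 = 0.927

0.927


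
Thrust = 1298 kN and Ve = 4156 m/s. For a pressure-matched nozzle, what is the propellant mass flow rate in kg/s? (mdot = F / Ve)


mdot = F / Ve = 1298000 / 4156 = 312.3 kg/s

312.3 kg/s


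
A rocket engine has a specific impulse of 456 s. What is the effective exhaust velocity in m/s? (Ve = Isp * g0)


Ve = Isp * g0 = 456 * 9.81 = 4473.4 m/s

4473.4 m/s


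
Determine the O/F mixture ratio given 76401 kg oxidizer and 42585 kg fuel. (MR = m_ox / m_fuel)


MR = 76401 / 42585 = 1.79

1.79


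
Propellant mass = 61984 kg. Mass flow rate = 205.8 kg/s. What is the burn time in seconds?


tb = 61984 / 205.8 = 301.2 s

301.2 s


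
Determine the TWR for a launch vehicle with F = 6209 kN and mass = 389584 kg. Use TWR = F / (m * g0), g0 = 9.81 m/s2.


TWR = 6209000 / (389584 * 9.81) = 1.62

1.62


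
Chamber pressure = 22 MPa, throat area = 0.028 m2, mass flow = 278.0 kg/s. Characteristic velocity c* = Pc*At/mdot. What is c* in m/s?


c* = 22e6 * 0.028 / 278.0 = 2216 m/s

2216 m/s


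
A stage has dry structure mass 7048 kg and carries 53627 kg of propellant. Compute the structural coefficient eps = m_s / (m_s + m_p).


eps = 7048 / (7048 + 53627) = 0.1162

0.1162


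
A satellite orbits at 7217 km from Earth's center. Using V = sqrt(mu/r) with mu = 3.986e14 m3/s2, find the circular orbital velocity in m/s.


V = sqrt(3.986e14 / 7217000) = 7432 m/s

7432 m/s


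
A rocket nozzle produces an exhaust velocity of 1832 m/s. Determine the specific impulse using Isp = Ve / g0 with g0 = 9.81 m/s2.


Isp = Ve / g0 = 1832 / 9.81 = 186.7 s

186.7 s


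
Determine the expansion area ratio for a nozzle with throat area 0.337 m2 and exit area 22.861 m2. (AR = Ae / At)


AR = 22.861 / 0.337 = 67.8

67.8


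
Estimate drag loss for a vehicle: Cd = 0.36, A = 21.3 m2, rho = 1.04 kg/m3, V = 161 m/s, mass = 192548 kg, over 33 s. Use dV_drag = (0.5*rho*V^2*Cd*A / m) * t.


D = 0.5 * 1.04 * 161^2 * 0.36 * 21.3 = 103356.36 N
a = 103356.36 / 192548 = 0.5368 m/s2
dV = 0.5368 * 33 = 17.7 m/s

17.7 m/s


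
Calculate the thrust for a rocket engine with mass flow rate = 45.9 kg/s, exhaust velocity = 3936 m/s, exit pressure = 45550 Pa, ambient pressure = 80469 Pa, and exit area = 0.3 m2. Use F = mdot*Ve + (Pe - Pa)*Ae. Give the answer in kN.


F = 45.9 * 3936 + (45550 - 80469) * 0.3 = 170187.0 N = 170.2 kN

170.2 kN


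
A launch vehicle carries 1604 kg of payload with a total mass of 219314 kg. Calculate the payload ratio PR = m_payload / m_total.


PR = 1604 / 219314 = 0.0073

0.0073


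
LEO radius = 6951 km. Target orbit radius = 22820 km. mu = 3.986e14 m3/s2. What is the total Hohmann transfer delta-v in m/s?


V1 = sqrt(mu/r1) = 7572.6 m/s
dV1 = V1*(sqrt(2*r2/(r1+r2)) - 1) = 1803.48 m/s
V2 = sqrt(mu/r2) = 4179.37 m/s
dV2 = V2*(1 - sqrt(2*r1/(r1+r2))) = 1323.41 m/s
Total dV = 3127 m/s

3127 m/s


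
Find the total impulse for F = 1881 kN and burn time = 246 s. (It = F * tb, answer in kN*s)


It = 1881 * 246 = 462726 kN*s

462726 kN*s


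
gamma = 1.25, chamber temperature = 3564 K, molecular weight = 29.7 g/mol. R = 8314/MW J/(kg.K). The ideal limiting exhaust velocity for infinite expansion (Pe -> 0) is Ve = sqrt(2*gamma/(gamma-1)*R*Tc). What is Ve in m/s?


R = 8314 / 29.7 = 279.93 J/(kg.K)
Ve = sqrt(2 * 1.25 / (1.25 - 1) * 279.93 * 3564) = 3159 m/s

3159 m/s


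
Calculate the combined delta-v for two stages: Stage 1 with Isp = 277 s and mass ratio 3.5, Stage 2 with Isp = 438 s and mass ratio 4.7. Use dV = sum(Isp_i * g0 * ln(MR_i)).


dV1 = 277 * 9.81 * ln(3.5) = 3404.2 m/s
dV2 = 438 * 9.81 * ln(4.7) = 6649.5 m/s
Total dV = 3404.2 + 6649.5 = 10053.7 m/s ~ 10054 m/s

10054 m/s


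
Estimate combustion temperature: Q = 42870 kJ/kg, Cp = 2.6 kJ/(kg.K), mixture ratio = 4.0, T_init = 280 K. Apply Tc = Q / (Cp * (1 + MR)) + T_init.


Tc = 42870 / (2.6 * (1 + 4.0)) + 280 = 3578 K

3578 K


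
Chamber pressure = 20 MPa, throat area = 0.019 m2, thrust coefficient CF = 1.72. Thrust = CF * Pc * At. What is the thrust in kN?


F = 1.72 * 20e6 * 0.019 = 653600.0 N = 653.6 kN

653.6 kN


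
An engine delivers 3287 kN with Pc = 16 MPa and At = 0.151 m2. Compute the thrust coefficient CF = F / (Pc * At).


CF = 3287000 / (16e6 * 0.151) = 1.36

1.36


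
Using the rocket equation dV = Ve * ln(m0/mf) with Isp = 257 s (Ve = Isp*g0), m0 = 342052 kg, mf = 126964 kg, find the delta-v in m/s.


Ve = 257 * 9.81 = 2521.17 m/s
dV = 2521.17 * ln(342052/126964) = 2499 m/s

2499 m/s


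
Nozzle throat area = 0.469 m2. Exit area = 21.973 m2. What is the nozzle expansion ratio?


AR = 21.973 / 0.469 = 46.9

46.9


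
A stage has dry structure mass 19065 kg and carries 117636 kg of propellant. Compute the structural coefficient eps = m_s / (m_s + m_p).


eps = 19065 / (19065 + 117636) = 0.1395

0.1395


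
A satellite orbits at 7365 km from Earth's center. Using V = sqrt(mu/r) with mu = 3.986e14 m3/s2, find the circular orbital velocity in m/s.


V = sqrt(3.986e14 / 7365000) = 7357 m/s

7357 m/s


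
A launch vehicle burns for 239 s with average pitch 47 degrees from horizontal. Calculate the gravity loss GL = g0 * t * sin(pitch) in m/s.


GL = 9.81 * 239 * sin(47 deg) = 1715 m/s

1715 m/s


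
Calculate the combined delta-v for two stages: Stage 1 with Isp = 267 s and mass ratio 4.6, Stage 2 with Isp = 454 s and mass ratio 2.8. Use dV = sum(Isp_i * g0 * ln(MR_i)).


dV1 = 267 * 9.81 * ln(4.6) = 3997.2 m/s
dV2 = 454 * 9.81 * ln(2.8) = 4585.7 m/s
Total dV = 3997.2 + 4585.7 = 8582.9 m/s ~ 8583 m/s

8583 m/s


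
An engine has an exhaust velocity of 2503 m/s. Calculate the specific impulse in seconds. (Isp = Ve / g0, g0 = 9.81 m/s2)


Isp = Ve / g0 = 2503 / 9.81 = 255.1 s

255.1 s


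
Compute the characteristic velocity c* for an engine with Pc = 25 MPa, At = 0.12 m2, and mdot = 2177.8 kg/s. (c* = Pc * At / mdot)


c* = 25e6 * 0.12 / 2177.8 = 1378 m/s

1378 m/s


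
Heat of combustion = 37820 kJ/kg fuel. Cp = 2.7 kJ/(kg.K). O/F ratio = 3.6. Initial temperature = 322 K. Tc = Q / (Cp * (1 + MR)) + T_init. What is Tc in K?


Tc = 37820 / (2.7 * (1 + 3.6)) + 322 = 3367 K

3367 K


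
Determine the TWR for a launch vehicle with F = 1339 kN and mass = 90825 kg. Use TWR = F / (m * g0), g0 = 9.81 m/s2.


TWR = 1339000 / (90825 * 9.81) = 1.5

1.5


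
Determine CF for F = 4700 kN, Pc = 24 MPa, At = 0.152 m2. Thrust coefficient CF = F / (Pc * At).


CF = 4700000 / (24e6 * 0.152) = 1.29

1.29


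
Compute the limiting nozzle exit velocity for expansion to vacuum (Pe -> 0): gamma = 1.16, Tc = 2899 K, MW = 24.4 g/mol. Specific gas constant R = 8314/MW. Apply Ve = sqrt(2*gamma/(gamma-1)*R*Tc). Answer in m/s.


R = 8314 / 24.4 = 340.74 J/(kg.K)
Ve = sqrt(2 * 1.16 / (1.16 - 1) * 340.74 * 2899) = 3785 m/s

3785 m/s


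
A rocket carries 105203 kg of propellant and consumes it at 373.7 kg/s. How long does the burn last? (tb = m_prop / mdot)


tb = 105203 / 373.7 = 281.5 s

281.5 s


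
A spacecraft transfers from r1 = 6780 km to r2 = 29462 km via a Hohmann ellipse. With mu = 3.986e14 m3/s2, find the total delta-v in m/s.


V1 = sqrt(mu/r1) = 7667.5 m/s
dV1 = V1*(sqrt(2*r2/(r1+r2)) - 1) = 2109.23 m/s
V2 = sqrt(mu/r2) = 3678.22 m/s
dV2 = V2*(1 - sqrt(2*r1/(r1+r2))) = 1428.33 m/s
Total dV = 3538 m/s

3538 m/s


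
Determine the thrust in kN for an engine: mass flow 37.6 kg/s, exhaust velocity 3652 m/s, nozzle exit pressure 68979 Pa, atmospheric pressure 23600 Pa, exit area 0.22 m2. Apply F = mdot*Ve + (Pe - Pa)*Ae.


F = 37.6 * 3652 + (68979 - 23600) * 0.22 = 147299.0 N = 147.3 kN

147.3 kN


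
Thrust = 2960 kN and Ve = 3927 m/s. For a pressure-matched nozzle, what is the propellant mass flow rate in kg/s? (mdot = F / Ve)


mdot = F / Ve = 2960000 / 3927 = 753.8 kg/s

753.8 kg/s


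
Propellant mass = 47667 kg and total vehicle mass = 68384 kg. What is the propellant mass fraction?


PMF = 47667 / 68384 = 0.697

0.697


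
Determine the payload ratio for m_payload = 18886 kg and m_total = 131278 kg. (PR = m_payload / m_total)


PR = 18886 / 131278 = 0.1439

0.1439


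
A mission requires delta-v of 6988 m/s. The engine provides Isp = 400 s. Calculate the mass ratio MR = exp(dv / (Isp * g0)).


Ve = 400 * 9.81 = 3924.0 m/s
MR = exp(6988 / 3924.0) = 5.935

5.935


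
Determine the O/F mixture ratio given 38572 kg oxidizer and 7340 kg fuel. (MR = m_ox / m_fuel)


MR = 38572 / 7340 = 5.26

5.26


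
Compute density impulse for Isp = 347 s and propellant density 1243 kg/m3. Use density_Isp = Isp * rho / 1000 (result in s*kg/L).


rho*Isp = 347 * 1243 / 1000 = 431 s*kg/L

431 s*kg/L


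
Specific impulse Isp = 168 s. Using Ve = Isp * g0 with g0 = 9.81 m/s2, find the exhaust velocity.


Ve = Isp * g0 = 168 * 9.81 = 1648.1 m/s

1648.1 m/s


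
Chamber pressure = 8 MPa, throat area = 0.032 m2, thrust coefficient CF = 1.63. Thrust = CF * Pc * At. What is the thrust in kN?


F = 1.63 * 8e6 * 0.032 = 417280.0 N = 417.3 kN

417.3 kN


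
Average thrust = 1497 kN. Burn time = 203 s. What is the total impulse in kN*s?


It = 1497 * 203 = 303891 kN*s

303891 kN*s


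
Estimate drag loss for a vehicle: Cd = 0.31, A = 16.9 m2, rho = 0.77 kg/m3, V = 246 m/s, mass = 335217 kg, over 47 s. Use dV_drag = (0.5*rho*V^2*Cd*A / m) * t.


D = 0.5 * 0.77 * 246^2 * 0.31 * 16.9 = 122061.68 N
a = 122061.68 / 335217 = 0.3641 m/s2
dV = 0.3641 * 47 = 17.1 m/s

17.1 m/s


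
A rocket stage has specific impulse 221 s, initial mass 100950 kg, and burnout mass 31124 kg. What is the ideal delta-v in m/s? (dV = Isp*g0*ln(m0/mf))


Ve = 221 * 9.81 = 2168.01 m/s
dV = 2168.01 * ln(100950/31124) = 2551 m/s

2551 m/s


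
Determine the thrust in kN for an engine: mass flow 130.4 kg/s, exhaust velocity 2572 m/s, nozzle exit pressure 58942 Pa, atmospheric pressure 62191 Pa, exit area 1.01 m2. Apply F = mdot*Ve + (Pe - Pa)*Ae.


F = 130.4 * 2572 + (58942 - 62191) * 1.01 = 332107.0 N = 332.1 kN

332.1 kN


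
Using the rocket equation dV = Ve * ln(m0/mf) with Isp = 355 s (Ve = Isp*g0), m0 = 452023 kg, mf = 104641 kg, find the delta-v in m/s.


Ve = 355 * 9.81 = 3482.55 m/s
dV = 3482.55 * ln(452023/104641) = 5096 m/s

5096 m/s


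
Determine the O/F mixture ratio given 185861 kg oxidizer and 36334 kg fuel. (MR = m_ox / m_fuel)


MR = 185861 / 36334 = 5.12

5.12


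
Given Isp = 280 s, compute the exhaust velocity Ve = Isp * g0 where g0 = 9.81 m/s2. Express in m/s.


Ve = Isp * g0 = 280 * 9.81 = 2746.8 m/s

2746.8 m/s


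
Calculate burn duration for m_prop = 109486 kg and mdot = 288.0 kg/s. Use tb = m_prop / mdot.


tb = 109486 / 288.0 = 380.2 s

380.2 s


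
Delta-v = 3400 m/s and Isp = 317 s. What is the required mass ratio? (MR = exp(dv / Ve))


Ve = 317 * 9.81 = 3109.77 m/s
MR = exp(3400 / 3109.77) = 2.984

2.984


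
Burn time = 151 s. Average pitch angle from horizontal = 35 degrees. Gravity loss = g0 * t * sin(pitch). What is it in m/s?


GL = 9.81 * 151 * sin(35 deg) = 850 m/s

850 m/s


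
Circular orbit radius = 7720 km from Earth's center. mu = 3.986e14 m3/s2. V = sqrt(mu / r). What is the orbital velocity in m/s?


V = sqrt(3.986e14 / 7720000) = 7186 m/s

7186 m/s


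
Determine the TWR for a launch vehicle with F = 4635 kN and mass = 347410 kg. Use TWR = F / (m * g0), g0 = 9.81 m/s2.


TWR = 4635000 / (347410 * 9.81) = 1.36

1.36


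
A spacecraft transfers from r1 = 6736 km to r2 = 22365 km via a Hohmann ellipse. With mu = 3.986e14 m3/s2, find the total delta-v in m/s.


V1 = sqrt(mu/r1) = 7692.5 m/s
dV1 = V1*(sqrt(2*r2/(r1+r2)) - 1) = 1844.53 m/s
V2 = sqrt(mu/r2) = 4221.67 m/s
dV2 = V2*(1 - sqrt(2*r1/(r1+r2))) = 1349.26 m/s
Total dV = 3194 m/s

3194 m/s


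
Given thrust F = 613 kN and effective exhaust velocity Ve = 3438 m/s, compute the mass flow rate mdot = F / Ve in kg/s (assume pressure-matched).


mdot = F / Ve = 613000 / 3438 = 178.3 kg/s

178.3 kg/s


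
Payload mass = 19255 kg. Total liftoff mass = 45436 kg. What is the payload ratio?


PR = 19255 / 45436 = 0.4238

0.4238


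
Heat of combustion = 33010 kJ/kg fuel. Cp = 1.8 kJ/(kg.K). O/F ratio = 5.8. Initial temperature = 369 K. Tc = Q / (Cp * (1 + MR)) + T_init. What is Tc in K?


Tc = 33010 / (1.8 * (1 + 5.8)) + 369 = 3066 K

3066 K


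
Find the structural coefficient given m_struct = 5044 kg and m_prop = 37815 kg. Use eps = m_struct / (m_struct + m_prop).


eps = 5044 / (5044 + 37815) = 0.1177

0.1177


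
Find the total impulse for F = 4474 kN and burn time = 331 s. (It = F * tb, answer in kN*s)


It = 4474 * 331 = 1480894 kN*s

1480894 kN*s


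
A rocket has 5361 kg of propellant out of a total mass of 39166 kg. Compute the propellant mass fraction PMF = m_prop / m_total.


PMF = 5361 / 39166 = 0.137

0.137


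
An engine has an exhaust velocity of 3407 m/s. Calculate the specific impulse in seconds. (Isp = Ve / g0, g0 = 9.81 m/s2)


Isp = Ve / g0 = 3407 / 9.81 = 347.3 s

347.3 s


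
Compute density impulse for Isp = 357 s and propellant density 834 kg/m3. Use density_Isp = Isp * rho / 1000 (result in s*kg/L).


rho*Isp = 357 * 834 / 1000 = 298 s*kg/L

298 s*kg/L


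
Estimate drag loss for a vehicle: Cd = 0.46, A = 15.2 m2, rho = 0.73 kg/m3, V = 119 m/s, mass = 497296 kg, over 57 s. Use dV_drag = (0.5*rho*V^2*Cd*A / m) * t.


D = 0.5 * 0.73 * 119^2 * 0.46 * 15.2 = 36140.0 N
a = 36140.0 / 497296 = 0.0727 m/s2
dV = 0.0727 * 57 = 4.1 m/s

4.1 m/s


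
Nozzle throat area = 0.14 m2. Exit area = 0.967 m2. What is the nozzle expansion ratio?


AR = 0.967 / 0.14 = 6.9

6.9


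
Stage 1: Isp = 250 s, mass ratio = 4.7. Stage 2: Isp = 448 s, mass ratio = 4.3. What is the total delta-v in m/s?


dV1 = 250 * 9.81 * ln(4.7) = 3795.4 m/s
dV2 = 448 * 9.81 * ln(4.3) = 6410.4 m/s
Total dV = 3795.4 + 6410.4 = 10205.8 m/s ~ 10206 m/s

10206 m/s


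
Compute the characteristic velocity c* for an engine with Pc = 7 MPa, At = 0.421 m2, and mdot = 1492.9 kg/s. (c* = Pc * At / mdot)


c* = 7e6 * 0.421 / 1492.9 = 1974 m/s

1974 m/s


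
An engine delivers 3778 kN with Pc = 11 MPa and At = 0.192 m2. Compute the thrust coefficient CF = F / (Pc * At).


CF = 3778000 / (11e6 * 0.192) = 1.79

1.79


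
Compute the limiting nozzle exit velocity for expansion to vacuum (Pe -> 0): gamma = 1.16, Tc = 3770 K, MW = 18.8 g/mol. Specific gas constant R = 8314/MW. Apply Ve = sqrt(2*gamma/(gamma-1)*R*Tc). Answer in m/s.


R = 8314 / 18.8 = 442.23 J/(kg.K)
Ve = sqrt(2 * 1.16 / (1.16 - 1) * 442.23 * 3770) = 4917 m/s

4917 m/s


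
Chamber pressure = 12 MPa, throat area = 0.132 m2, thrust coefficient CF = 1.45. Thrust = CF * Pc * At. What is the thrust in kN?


F = 1.45 * 12e6 * 0.132 = 2.2968e+06 N = 2296.8 kN

2296.8 kN


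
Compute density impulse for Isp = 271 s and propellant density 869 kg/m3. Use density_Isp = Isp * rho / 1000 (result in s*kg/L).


rho*Isp = 271 * 869 / 1000 = 235 s*kg/L

235 s*kg/L


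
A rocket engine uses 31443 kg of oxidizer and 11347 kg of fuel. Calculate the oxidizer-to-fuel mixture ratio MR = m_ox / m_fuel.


MR = 31443 / 11347 = 2.77

2.77


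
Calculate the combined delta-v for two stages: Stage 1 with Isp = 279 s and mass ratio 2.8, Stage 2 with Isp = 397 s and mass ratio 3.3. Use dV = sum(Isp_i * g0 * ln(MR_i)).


dV1 = 279 * 9.81 * ln(2.8) = 2818.1 m/s
dV2 = 397 * 9.81 * ln(3.3) = 4649.8 m/s
Total dV = 2818.1 + 4649.8 = 7467.9 m/s ~ 7468 m/s

7468 m/s


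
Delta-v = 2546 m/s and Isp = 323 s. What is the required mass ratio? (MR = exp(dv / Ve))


Ve = 323 * 9.81 = 3168.63 m/s
MR = exp(2546 / 3168.63) = 2.233

2.233


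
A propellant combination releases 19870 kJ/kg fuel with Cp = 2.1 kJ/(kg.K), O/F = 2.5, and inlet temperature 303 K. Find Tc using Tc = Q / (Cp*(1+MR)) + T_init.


Tc = 19870 / (2.1 * (1 + 2.5)) + 303 = 3006 K

3006 K


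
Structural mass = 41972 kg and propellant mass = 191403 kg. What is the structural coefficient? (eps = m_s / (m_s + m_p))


eps = 41972 / (41972 + 191403) = 0.1798

0.1798


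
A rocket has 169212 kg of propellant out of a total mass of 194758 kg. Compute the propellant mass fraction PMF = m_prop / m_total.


PMF = 169212 / 194758 = 0.869

0.869


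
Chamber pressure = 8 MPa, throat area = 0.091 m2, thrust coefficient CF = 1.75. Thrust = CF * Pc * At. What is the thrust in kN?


F = 1.75 * 8e6 * 0.091 = 1.2740e+06 N = 1274.0 kN

1274.0 kN


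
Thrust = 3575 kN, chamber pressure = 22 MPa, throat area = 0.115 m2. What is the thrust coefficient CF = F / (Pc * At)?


CF = 3575000 / (22e6 * 0.115) = 1.41

1.41


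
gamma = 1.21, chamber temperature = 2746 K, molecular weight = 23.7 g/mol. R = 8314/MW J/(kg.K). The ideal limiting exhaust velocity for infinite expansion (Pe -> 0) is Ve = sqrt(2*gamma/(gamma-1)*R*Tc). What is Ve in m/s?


R = 8314 / 23.7 = 350.8 J/(kg.K)
Ve = sqrt(2 * 1.21 / (1.21 - 1) * 350.8 * 2746) = 3332 m/s

3332 m/s


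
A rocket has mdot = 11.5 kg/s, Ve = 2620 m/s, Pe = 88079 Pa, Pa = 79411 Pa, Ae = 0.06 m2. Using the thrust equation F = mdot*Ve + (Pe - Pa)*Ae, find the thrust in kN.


F = 11.5 * 2620 + (88079 - 79411) * 0.06 = 30650.0 N = 30.6 kN

30.6 kN


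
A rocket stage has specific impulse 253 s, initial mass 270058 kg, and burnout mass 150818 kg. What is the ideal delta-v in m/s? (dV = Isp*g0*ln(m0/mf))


Ve = 253 * 9.81 = 2481.93 m/s
dV = 2481.93 * ln(270058/150818) = 1446 m/s

1446 m/s


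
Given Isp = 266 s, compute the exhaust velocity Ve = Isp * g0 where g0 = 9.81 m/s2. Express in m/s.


Ve = Isp * g0 = 266 * 9.81 = 2609.5 m/s

2609.5 m/s


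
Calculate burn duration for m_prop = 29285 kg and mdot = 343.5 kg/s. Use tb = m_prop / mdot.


tb = 29285 / 343.5 = 85.3 s

85.3 s


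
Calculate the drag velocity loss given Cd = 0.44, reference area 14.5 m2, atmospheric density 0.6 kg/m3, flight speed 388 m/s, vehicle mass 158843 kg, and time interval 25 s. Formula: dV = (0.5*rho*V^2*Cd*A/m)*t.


D = 0.5 * 0.6 * 388^2 * 0.44 * 14.5 = 288141.22 N
a = 288141.22 / 158843 = 1.814 m/s2
dV = 1.814 * 25 = 45.4 m/s

45.4 m/s


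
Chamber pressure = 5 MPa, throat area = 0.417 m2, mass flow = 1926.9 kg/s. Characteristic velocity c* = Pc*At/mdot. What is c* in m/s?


c* = 5e6 * 0.417 / 1926.9 = 1082 m/s

1082 m/s


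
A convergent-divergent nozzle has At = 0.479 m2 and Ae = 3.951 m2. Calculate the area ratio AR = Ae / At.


AR = 3.951 / 0.479 = 8.2

8.2


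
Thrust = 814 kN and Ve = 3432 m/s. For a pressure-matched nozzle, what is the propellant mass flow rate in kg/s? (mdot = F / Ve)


mdot = F / Ve = 814000 / 3432 = 237.2 kg/s

237.2 kg/s


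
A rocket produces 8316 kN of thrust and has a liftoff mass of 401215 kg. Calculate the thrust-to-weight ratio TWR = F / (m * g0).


TWR = 8316000 / (401215 * 9.81) = 2.11

2.11


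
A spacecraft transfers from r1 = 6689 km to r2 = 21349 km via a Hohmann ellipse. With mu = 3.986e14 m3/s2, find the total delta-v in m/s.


V1 = sqrt(mu/r1) = 7719.48 m/s
dV1 = V1*(sqrt(2*r2/(r1+r2)) - 1) = 1806.69 m/s
V2 = sqrt(mu/r2) = 4320.96 m/s
dV2 = V2*(1 - sqrt(2*r1/(r1+r2))) = 1336.25 m/s
Total dV = 3143 m/s

3143 m/s


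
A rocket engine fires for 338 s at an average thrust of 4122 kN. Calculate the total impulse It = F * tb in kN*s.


It = 4122 * 338 = 1393236 kN*s

1393236 kN*s


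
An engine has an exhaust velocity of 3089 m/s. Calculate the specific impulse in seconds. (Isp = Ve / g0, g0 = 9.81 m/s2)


Isp = Ve / g0 = 3089 / 9.81 = 314.9 s

314.9 s


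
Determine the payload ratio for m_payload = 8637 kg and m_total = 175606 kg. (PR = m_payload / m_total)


PR = 8637 / 175606 = 0.0492

0.0492


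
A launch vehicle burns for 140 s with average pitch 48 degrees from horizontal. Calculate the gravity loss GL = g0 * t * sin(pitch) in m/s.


GL = 9.81 * 140 * sin(48 deg) = 1021 m/s

1021 m/s


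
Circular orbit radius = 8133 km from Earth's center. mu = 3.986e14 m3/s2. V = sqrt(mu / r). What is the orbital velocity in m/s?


V = sqrt(3.986e14 / 8133000) = 7001 m/s

7001 m/s


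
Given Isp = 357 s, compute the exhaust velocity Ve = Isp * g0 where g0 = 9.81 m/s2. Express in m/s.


Ve = Isp * g0 = 357 * 9.81 = 3502.2 m/s

3502.2 m/s


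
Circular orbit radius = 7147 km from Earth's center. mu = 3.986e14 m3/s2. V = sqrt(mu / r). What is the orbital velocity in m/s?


V = sqrt(3.986e14 / 7147000) = 7468 m/s

7468 m/s


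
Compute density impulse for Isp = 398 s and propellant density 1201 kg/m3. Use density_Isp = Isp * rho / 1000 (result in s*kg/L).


rho*Isp = 398 * 1201 / 1000 = 478 s*kg/L

478 s*kg/L


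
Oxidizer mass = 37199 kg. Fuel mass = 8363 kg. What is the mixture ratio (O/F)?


MR = 37199 / 8363 = 4.45

4.45


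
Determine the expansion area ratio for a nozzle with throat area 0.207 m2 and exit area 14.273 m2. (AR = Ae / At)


AR = 14.273 / 0.207 = 69.0

69.0


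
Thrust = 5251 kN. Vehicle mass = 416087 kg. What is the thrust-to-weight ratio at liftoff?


TWR = 5251000 / (416087 * 9.81) = 1.29

1.29


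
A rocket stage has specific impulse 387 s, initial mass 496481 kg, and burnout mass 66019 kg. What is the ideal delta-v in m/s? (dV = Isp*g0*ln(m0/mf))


Ve = 387 * 9.81 = 3796.47 m/s
dV = 3796.47 * ln(496481/66019) = 7660 m/s

7660 m/s


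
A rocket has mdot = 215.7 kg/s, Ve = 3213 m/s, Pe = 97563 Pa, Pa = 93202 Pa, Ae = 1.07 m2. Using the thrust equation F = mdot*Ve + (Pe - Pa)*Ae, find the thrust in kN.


F = 215.7 * 3213 + (97563 - 93202) * 1.07 = 697710.0 N = 697.7 kN

697.7 kN


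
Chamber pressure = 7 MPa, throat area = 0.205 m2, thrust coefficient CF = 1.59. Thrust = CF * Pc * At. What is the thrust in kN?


F = 1.59 * 7e6 * 0.205 = 2.2816e+06 N = 2281.7 kN

2281.7 kN


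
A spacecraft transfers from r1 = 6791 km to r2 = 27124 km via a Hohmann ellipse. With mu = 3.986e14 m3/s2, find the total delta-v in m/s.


V1 = sqrt(mu/r1) = 7661.29 m/s
dV1 = V1*(sqrt(2*r2/(r1+r2)) - 1) = 2028.13 m/s
V2 = sqrt(mu/r2) = 3833.47 m/s
dV2 = V2*(1 - sqrt(2*r1/(r1+r2))) = 1407.54 m/s
Total dV = 3436 m/s

3436 m/s


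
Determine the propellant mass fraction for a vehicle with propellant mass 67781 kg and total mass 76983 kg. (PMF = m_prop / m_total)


PMF = 67781 / 76983 = 0.88

0.88


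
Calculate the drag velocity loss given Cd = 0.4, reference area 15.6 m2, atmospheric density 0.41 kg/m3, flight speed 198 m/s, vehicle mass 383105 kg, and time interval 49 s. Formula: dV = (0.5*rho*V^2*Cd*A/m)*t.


D = 0.5 * 0.41 * 198^2 * 0.4 * 15.6 = 50149.76 N
a = 50149.76 / 383105 = 0.1309 m/s2
dV = 0.1309 * 49 = 6.4 m/s

6.4 m/s


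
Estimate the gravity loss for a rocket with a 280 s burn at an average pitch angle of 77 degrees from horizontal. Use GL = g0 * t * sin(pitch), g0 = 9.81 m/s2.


GL = 9.81 * 280 * sin(77 deg) = 2676 m/s

2676 m/s


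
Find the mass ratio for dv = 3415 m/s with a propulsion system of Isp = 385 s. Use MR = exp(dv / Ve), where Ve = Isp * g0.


Ve = 385 * 9.81 = 3776.85 m/s
MR = exp(3415 / 3776.85) = 2.47

2.47


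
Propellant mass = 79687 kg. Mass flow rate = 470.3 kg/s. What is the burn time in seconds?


tb = 79687 / 470.3 = 169.4 s

169.4 s


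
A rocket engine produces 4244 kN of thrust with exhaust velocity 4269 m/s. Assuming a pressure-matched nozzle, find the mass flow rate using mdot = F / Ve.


mdot = F / Ve = 4244000 / 4269 = 994.1 kg/s

994.1 kg/s


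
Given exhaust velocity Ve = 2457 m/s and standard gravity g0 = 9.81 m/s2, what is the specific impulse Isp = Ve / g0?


Isp = Ve / g0 = 2457 / 9.81 = 250.5 s

250.5 s


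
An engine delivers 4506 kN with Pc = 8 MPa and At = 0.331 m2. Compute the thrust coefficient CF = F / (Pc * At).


CF = 4506000 / (8e6 * 0.331) = 1.7

1.7


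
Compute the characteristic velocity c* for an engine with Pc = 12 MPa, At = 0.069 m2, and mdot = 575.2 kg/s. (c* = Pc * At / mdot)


c* = 12e6 * 0.069 / 575.2 = 1439 m/s

1439 m/s


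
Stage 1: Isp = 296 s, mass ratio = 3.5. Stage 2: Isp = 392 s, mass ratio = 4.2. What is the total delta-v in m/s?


dV1 = 296 * 9.81 * ln(3.5) = 3637.7 m/s
dV2 = 392 * 9.81 * ln(4.2) = 5518.6 m/s
Total dV = 3637.7 + 5518.6 = 9156.3 m/s ~ 9156 m/s

9156 m/s


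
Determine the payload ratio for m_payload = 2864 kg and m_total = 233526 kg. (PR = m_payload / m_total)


PR = 2864 / 233526 = 0.0123

0.0123


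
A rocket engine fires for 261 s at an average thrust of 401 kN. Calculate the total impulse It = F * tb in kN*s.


It = 401 * 261 = 104661 kN*s

104661 kN*s


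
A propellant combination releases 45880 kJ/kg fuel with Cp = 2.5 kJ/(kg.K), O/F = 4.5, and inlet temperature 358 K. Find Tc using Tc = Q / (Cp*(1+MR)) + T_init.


Tc = 45880 / (2.5 * (1 + 4.5)) + 358 = 3695 K

3695 K


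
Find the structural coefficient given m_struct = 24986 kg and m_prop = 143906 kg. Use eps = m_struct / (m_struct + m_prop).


eps = 24986 / (24986 + 143906) = 0.1479

0.1479


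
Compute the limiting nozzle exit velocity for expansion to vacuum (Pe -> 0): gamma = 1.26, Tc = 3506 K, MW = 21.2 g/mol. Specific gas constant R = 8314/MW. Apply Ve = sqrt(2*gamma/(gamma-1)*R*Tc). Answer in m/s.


R = 8314 / 21.2 = 392.17 J/(kg.K)
Ve = sqrt(2 * 1.26 / (1.26 - 1) * 392.17 * 3506) = 3651 m/s

3651 m/s


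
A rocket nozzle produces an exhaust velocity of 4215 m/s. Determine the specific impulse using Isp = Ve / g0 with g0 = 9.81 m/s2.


Isp = Ve / g0 = 4215 / 9.81 = 429.7 s

429.7 s


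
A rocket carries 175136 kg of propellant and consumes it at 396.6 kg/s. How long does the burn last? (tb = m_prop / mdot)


tb = 175136 / 396.6 = 441.6 s

441.6 s


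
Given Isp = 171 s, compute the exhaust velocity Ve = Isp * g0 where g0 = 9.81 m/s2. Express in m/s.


Ve = Isp * g0 = 171 * 9.81 = 1677.5 m/s

1677.5 m/s


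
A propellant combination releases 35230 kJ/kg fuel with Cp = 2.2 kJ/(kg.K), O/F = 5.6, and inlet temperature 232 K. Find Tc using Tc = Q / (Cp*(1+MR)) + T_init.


Tc = 35230 / (2.2 * (1 + 5.6)) + 232 = 2658 K

2658 K


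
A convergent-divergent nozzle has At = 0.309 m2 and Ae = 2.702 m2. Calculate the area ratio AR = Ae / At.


AR = 2.702 / 0.309 = 8.7

8.7


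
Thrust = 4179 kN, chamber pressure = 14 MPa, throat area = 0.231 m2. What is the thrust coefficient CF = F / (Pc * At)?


CF = 4179000 / (14e6 * 0.231) = 1.29

1.29


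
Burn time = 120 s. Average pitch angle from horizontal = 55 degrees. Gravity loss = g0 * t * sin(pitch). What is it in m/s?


GL = 9.81 * 120 * sin(55 deg) = 964 m/s

964 m/s


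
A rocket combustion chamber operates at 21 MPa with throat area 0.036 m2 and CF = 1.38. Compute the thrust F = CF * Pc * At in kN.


F = 1.38 * 21e6 * 0.036 = 1.0433e+06 N = 1043.3 kN

1043.3 kN


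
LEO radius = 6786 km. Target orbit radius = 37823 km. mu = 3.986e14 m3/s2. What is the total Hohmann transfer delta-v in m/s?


V1 = sqrt(mu/r1) = 7664.11 m/s
dV1 = V1*(sqrt(2*r2/(r1+r2)) - 1) = 2316.19 m/s
V2 = sqrt(mu/r2) = 3246.32 m/s
dV2 = V2*(1 - sqrt(2*r1/(r1+r2))) = 1455.7 m/s
Total dV = 3772 m/s

3772 m/s


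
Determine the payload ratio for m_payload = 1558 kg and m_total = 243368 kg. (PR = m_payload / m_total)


PR = 1558 / 243368 = 0.0064

0.0064


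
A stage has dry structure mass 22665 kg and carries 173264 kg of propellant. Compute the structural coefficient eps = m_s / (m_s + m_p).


eps = 22665 / (22665 + 173264) = 0.1157

0.1157


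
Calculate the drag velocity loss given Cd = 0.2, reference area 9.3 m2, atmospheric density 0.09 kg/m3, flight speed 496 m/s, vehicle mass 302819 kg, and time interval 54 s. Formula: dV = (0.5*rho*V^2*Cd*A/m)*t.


D = 0.5 * 0.09 * 496^2 * 0.2 * 9.3 = 20591.54 N
a = 20591.54 / 302819 = 0.068 m/s2
dV = 0.068 * 54 = 3.7 m/s

3.7 m/s


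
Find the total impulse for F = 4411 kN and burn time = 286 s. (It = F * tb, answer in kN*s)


It = 4411 * 286 = 1261546 kN*s

1261546 kN*s


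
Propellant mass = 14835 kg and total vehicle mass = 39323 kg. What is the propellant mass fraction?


PMF = 14835 / 39323 = 0.377

0.377


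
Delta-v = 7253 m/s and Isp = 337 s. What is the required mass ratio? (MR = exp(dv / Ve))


Ve = 337 * 9.81 = 3305.97 m/s
MR = exp(7253 / 3305.97) = 8.97

8.97


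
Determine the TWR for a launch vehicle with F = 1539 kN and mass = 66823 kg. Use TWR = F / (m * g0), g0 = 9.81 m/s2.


TWR = 1539000 / (66823 * 9.81) = 2.35

2.35


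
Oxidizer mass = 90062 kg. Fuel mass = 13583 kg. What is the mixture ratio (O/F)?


MR = 90062 / 13583 = 6.63

6.63


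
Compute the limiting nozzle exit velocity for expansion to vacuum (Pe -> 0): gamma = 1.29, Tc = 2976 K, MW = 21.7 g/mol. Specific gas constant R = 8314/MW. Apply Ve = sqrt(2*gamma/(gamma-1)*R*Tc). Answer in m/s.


R = 8314 / 21.7 = 383.13 J/(kg.K)
Ve = sqrt(2 * 1.29 / (1.29 - 1) * 383.13 * 2976) = 3185 m/s

3185 m/s


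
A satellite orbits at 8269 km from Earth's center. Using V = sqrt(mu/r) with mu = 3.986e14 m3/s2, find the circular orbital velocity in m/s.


V = sqrt(3.986e14 / 8269000) = 6943 m/s

6943 m/s


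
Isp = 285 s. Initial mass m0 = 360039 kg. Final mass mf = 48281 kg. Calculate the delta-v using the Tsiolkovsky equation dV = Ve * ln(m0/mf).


Ve = 285 * 9.81 = 2795.85 m/s
dV = 2795.85 * ln(360039/48281) = 5617 m/s

5617 m/s


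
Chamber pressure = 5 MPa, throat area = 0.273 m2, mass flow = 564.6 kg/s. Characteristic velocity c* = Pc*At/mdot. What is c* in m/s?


c* = 5e6 * 0.273 / 564.6 = 2418 m/s

2418 m/s


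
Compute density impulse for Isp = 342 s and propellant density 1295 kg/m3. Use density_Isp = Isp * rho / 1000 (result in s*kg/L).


rho*Isp = 342 * 1295 / 1000 = 443 s*kg/L

443 s*kg/L


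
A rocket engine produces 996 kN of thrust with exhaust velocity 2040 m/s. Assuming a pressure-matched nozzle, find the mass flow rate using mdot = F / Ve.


mdot = F / Ve = 996000 / 2040 = 488.2 kg/s

488.2 kg/s


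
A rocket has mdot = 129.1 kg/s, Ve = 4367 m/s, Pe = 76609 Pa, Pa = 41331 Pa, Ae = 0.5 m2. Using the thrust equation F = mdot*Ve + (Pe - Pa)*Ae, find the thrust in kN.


F = 129.1 * 4367 + (76609 - 41331) * 0.5 = 581419.0 N = 581.4 kN

581.4 kN


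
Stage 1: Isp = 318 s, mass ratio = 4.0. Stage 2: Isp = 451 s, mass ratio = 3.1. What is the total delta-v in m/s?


dV1 = 318 * 9.81 * ln(4.0) = 4324.7 m/s
dV2 = 451 * 9.81 * ln(3.1) = 5005.7 m/s
Total dV = 4324.7 + 5005.7 = 9330.4 m/s ~ 9330 m/s

9330 m/s


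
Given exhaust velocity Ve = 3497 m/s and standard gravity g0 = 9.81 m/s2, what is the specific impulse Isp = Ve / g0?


Isp = Ve / g0 = 3497 / 9.81 = 356.5 s

356.5 s


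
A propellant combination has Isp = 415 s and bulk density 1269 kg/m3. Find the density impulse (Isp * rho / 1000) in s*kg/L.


rho*Isp = 415 * 1269 / 1000 = 527 s*kg/L

527 s*kg/L


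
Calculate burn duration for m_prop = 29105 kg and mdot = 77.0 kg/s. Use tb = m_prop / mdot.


tb = 29105 / 77.0 = 378.0 s

378.0 s


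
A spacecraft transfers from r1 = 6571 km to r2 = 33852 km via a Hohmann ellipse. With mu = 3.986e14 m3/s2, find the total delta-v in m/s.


V1 = sqrt(mu/r1) = 7788.48 m/s
dV1 = V1*(sqrt(2*r2/(r1+r2)) - 1) = 2291.17 m/s
V2 = sqrt(mu/r2) = 3431.44 m/s
dV2 = V2*(1 - sqrt(2*r1/(r1+r2))) = 1474.88 m/s
Total dV = 3766 m/s

3766 m/s


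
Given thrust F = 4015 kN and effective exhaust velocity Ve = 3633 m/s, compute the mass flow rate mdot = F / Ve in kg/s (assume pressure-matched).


mdot = F / Ve = 4015000 / 3633 = 1105.1 kg/s

1105.1 kg/s


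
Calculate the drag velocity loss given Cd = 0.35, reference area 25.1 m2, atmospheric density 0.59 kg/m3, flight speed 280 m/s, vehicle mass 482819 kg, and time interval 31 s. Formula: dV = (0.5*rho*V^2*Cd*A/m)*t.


D = 0.5 * 0.59 * 280^2 * 0.35 * 25.1 = 203179.48 N
a = 203179.48 / 482819 = 0.4208 m/s2
dV = 0.4208 * 31 = 13.0 m/s

13.0 m/s


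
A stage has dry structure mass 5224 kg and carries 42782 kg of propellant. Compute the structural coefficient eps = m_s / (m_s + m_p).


eps = 5224 / (5224 + 42782) = 0.1088

0.1088


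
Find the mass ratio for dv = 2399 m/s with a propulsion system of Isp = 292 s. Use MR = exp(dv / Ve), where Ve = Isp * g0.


Ve = 292 * 9.81 = 2864.52 m/s
MR = exp(2399 / 2864.52) = 2.311

2.311


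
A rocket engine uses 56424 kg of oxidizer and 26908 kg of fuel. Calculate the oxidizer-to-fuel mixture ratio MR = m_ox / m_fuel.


MR = 56424 / 26908 = 2.1

2.1


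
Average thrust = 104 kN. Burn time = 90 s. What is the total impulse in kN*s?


It = 104 * 90 = 9360 kN*s

9360 kN*s


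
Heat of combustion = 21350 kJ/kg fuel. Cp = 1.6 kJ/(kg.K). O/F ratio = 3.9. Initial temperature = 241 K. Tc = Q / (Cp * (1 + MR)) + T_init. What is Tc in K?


Tc = 21350 / (1.6 * (1 + 3.9)) + 241 = 2964 K

2964 K


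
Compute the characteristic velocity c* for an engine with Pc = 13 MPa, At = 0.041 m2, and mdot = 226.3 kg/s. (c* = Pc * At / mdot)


c* = 13e6 * 0.041 / 226.3 = 2355 m/s

2355 m/s


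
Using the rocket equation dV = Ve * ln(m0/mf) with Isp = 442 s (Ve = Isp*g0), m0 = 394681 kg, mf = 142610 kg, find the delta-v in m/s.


Ve = 442 * 9.81 = 4336.02 m/s
dV = 4336.02 * ln(394681/142610) = 4414 m/s

4414 m/s


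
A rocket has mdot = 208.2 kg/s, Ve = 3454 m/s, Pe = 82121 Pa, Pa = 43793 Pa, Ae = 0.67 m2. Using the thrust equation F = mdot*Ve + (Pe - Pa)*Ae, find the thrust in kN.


F = 208.2 * 3454 + (82121 - 43793) * 0.67 = 744803.0 N = 744.8 kN

744.8 kN
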